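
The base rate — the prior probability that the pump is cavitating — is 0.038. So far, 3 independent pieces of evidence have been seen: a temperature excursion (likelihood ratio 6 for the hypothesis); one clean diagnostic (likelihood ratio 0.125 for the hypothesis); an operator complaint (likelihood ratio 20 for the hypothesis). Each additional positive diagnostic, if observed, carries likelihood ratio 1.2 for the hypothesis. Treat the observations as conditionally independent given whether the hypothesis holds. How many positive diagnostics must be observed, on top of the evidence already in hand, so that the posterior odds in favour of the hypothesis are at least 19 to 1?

20

Prior odds = 0.038/0.962 = 19/481.
Combined Bayes factor of the evidence already in hand = 6 × 0.125 × 20 = 15.
Odds after that evidence = (19/481) × 15 = 285/481.
Target odds = 19.
Need 1.2ⁿ ≥ 19 ÷ (285/481) = 481/15.
1.2¹⁹ ≈31.948 falls short of 481/15 but 1.2²⁰ ≈38.3376 reaches it, so n = 20.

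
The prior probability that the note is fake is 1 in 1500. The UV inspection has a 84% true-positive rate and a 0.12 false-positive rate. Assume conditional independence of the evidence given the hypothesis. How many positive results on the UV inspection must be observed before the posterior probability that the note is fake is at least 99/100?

7

Prior odds: (1/1500) ÷ (1499/1500) = 1/1499.
Likelihood ratio of a positive result = 0.84/0.12 = 7.
Target odds: 0.99 ÷ 0.01 = 99.
Need (1/1499) × 7ⁿ ≥ 99, i.e. 7ⁿ ≥ 148401.
7⁶ = 117649 falls short of 148401 but 7⁷ = 823543 reaches it, so n = 7.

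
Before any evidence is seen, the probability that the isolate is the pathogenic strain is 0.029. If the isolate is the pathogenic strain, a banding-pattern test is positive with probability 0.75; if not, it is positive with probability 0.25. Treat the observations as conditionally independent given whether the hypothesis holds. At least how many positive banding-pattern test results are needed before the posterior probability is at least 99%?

Prior odds: 0.029 ÷ 0.971 = 29/971.
Likelihood ratio of a positive = 0.75/0.25 = 3.
Target posterior odds = 0.99/0.01 = 99.
Need (29/971) × 3ⁿ ≥ 99, i.e. 3ⁿ ≥ 96129/29.
3⁷ = 2187 falls short of 96129/29 but 3⁸ = 6561 reaches it, so n = 8.

8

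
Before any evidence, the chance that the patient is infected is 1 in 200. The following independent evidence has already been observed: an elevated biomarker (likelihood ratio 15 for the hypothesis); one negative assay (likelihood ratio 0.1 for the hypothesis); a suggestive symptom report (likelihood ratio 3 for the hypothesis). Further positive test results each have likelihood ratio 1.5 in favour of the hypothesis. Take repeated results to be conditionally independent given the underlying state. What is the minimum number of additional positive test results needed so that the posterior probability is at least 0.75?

13

Prior odds = 0.005/0.995 = 1/199.
Combined Bayes factor of the evidence already in hand = 15 × 0.1 × 3 = 4.5.
Odds after that evidence = (1/199) × 4.5 = 9/398.
Target odds = 0.75/0.25 = 3.
Need 1.5ⁿ ≥ 3 ÷ (9/398) = 398/3.
1.5¹² = 531441/4096 falls short of 398/3 but 1.5¹³ = 1594323/8192 reaches it, so n = 13.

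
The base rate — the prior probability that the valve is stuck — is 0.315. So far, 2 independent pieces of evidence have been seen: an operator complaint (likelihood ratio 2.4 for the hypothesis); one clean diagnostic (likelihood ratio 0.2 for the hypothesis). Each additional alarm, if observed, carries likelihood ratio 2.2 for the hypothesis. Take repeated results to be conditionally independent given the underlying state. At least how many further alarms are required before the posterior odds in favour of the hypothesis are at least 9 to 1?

Prior odds = 0.315/0.685 = 63/137.
Combined Bayes factor of the evidence already in hand = 2.4 × 0.2 = 0.48.
Odds after that evidence = (63/137) × 0.48 = 756/3425.
Target odds = 9.
Need 2.2ⁿ ≥ 9 ÷ (756/3425) = 3425/84.
2.2⁴ = 23.4256 falls short of 3425/84 but 2.2⁵ = 51.53632 reaches it, so n = 5.

5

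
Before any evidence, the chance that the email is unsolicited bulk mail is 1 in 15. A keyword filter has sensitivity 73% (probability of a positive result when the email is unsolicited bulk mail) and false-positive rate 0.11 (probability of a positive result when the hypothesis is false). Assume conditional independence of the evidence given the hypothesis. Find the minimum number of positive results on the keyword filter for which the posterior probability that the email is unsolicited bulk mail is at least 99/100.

4

Prior odds: (1/15) ÷ (14/15) = 1/14.
Likelihood ratio of a positive result = 0.73/0.11 = 73/11.
Target posterior odds = 0.99/0.01 = 99.
Need (1/14) × (73/11)ⁿ ≥ 99, i.e. (73/11)ⁿ ≥ 1386.
(73/11)³ = 389017/1331 falls short of 1386 but (73/11)⁴ = 28398241/14641 reaches it, so n = 4.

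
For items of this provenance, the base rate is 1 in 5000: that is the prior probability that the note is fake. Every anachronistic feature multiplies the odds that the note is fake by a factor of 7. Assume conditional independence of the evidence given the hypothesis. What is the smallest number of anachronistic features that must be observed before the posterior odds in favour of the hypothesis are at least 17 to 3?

Prior odds: 0.0002 ÷ 0.9998 = 1/4999.
Likelihood ratio per anachronistic feature = 7.
Target odds = 17/3.
Require 7ⁿ ≥ 17/3 ÷ (1/4999) = 84983/3.
7⁵ = 16807 falls short of 84983/3 but 7⁶ = 117649 reaches it, so n = 6.

6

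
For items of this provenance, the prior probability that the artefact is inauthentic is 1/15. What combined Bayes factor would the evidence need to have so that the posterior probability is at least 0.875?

Prior odds = (1/15)/(14/15) = 1/14.
Target odds = 0.875/0.125 = 7.
Required Bayes factor = 7 ÷ (1/14) = 98.

98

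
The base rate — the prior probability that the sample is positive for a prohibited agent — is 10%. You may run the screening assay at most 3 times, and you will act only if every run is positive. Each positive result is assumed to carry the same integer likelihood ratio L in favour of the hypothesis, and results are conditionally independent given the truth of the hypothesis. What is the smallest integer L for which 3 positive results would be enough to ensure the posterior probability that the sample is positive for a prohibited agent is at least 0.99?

Prior odds = 0.1/0.9 = 1/9.
Target odds = 0.99/0.01 = 99.
Need L³ ≥ 99 ÷ (1/9) = 891.
9³ = 729 < 891 ≤ 1000 = 10³, so L = 10.

10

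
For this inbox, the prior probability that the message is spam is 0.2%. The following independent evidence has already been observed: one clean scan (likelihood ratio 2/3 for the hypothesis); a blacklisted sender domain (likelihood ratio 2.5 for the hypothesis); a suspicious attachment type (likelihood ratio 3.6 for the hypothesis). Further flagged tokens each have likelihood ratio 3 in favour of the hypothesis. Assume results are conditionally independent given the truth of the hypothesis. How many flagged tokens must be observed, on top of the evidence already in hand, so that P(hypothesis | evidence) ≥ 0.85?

Prior odds = 0.002/0.998 = 1/499.
Combined Bayes factor of the evidence already in hand = (2/3) × 2.5 × 3.6 = 6.
Odds after that evidence = (1/499) × 6 = 6/499.
Target odds = 0.85/0.15 = 17/3.
Need 3ⁿ ≥ 17/3 ÷ (6/499) = 8483/18.
3⁵ = 243 falls short of 8483/18 but 3⁶ = 729 reaches it, so n = 6.

6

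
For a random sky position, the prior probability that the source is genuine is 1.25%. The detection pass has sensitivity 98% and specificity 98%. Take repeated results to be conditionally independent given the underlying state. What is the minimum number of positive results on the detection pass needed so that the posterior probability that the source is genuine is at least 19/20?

2

Prior odds = 0.0125/0.9875 = 1/79.
False-positive rate = 1 − 0.98 = 0.02; likelihood ratio of a positive = 0.98/0.02 = 49.
Target odds: 0.95 ÷ 0.05 = 19.
Need (1/79) × 49ⁿ ≥ 19, i.e. 49ⁿ ≥ 1501.
49¹ = 49 falls short of 1501 but 49² = 2401 reaches it, so n = 2.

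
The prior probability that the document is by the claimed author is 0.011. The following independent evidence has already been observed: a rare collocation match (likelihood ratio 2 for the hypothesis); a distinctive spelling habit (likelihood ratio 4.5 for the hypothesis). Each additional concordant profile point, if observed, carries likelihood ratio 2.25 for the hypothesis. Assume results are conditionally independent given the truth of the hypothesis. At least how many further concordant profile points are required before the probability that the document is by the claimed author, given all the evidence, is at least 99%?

9

Prior odds = 0.011/0.989 = 11/989.
Combined Bayes factor of the evidence already in hand = 2 × 4.5 = 9.
Odds after that evidence = (11/989) × 9 = 99/989.
Target odds = 0.99/0.01 = 99.
Need 2.25ⁿ ≥ 99 ÷ (99/989) = 989.
2.25⁸ = 43046721/65536 falls short of 989 but 2.25⁹ = 387420489/262144 reaches it, so n = 9.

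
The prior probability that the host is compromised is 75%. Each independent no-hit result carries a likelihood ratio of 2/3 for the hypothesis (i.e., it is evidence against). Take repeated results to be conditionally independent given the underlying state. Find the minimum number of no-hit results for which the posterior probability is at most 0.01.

15

Prior odds = 0.75/0.25 = 3.
Likelihood ratio per no-hit result = 2/3.
Target odds: 0.01 ÷ 0.99 = 1/99.
Require (2/3)ⁿ ≤ 1/99 ÷ 3 = 1/297.
(2/3)¹⁴ = 16384/4782969 is still above 1/297 but (2/3)¹⁵ = 32768/14348907 is at or below it, so n = 15.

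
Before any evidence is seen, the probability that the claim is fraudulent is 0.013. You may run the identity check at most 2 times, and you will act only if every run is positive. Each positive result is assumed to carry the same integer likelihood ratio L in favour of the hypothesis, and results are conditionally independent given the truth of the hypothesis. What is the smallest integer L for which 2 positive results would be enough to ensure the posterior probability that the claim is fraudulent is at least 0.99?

Prior odds = 0.013/0.987 = 13/987.
Target odds = 0.99/0.01 = 99.
Need L² ≥ 99 ÷ (13/987) = 97713/13.
86² = 7396 < 97713/13 ≤ 7569 = 87², so L = 87.

87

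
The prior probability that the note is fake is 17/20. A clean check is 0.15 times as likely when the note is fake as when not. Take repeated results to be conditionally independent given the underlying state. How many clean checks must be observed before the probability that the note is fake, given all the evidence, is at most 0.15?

2

Prior odds: 0.85 ÷ 0.15 = 17/3.
Likelihood ratio per clean check = 0.15.
Target posterior odds = 0.15/0.85 = 3/17.
Require 0.15ⁿ ≤ 3/17 ÷ (17/3) = 9/289.
0.15¹ = 0.15 is still above 9/289 but 0.15² = 0.0225 is at or below it, so n = 2.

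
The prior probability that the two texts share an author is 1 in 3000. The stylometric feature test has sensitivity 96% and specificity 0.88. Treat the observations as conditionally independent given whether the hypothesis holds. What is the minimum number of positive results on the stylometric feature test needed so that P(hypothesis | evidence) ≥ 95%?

Prior odds: (1/3000) ÷ (2999/3000) = 1/2999.
False-positive rate = 1 − 0.88 = 0.12; likelihood ratio of a positive = 0.96/0.12 = 8.
Target odds: 0.95 ÷ 0.05 = 19.
Need (1/2999) × 8ⁿ ≥ 19, i.e. 8ⁿ ≥ 56981.
8⁵ = 32768 falls short of 56981 but 8⁶ = 262144 reaches it, so n = 6.

6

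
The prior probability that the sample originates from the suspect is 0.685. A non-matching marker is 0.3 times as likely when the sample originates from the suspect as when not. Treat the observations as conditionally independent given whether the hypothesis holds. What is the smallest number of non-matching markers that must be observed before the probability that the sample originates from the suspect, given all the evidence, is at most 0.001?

Prior odds = 0.685/0.315 = 137/63.
Likelihood ratio per non-matching marker = 0.3.
Target posterior odds = 0.001/0.999 = 1/999.
Need (137/63) × 0.3ⁿ ≤ 1/999, i.e. 0.3ⁿ ≤ 7/15207.
0.3⁶ = 729/1000000 is still above 7/15207 but 0.3⁷ = 2187/10000000 is at or below it, so n = 7.

7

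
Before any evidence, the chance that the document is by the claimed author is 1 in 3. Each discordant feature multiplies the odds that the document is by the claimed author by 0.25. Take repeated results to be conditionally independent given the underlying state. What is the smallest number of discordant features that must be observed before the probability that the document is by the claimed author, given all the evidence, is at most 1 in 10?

2

Prior odds = (1/3)/(2/3) = 0.5.
Likelihood ratio per discordant feature = 0.25.
Target posterior odds = 0.1/0.9 = 1/9.
Require 0.25ⁿ ≤ 1/9 ÷ 0.5 = 2/9.
0.25¹ = 0.25 is still above 2/9 but 0.25² = 0.0625 is at or below it, so n = 2.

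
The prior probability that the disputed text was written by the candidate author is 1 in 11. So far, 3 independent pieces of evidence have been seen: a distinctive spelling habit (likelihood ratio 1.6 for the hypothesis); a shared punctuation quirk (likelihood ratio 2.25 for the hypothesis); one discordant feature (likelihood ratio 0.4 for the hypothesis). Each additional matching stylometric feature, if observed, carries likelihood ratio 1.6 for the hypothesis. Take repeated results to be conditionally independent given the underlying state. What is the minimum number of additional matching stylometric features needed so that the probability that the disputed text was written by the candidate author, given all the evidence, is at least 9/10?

9

Prior odds = (1/11)/(10/11) = 0.1.
Combined Bayes factor of the evidence already in hand = 1.6 × 2.25 × 0.4 = 1.44.
Odds after that evidence = 0.1 × 1.44 = 0.144.
Target odds = 0.9/0.1 = 9.
Need 1.6ⁿ ≥ 9 ÷ 0.144 = 62.5.
1.6⁸ = 16777216/390625 falls short of 62.5 but 1.6⁹ = 134217728/1953125 reaches it, so n = 9.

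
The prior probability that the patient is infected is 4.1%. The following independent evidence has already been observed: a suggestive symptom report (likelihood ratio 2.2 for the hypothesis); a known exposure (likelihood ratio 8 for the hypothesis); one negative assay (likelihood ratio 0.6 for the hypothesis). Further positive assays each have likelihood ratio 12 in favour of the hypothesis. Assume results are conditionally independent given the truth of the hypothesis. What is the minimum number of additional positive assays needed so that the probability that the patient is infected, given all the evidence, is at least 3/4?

Prior odds = 0.041/0.959 = 41/959.
Combined Bayes factor of the evidence already in hand = 2.2 × 8 × 0.6 = 10.56.
Odds after that evidence = (41/959) × 10.56 = 10824/23975.
Target odds = 0.75/0.25 = 3.
Need 12ⁿ ≥ 3 ÷ (10824/23975) = 23975/3608.
12¹ = 12, which meets the required 23975/3608; so n = 1.

1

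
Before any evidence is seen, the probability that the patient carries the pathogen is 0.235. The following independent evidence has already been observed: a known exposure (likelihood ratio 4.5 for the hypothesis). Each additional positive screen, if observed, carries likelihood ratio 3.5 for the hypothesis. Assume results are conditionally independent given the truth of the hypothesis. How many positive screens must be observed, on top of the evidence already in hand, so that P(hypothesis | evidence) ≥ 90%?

Prior odds = 0.235/0.765 = 47/153.
Bayes factor of the evidence already in hand = 4.5.
Odds after that evidence = (47/153) × 4.5 = 47/34.
Target odds = 0.9/0.1 = 9.
Need 3.5ⁿ ≥ 9 ÷ (47/34) = 306/47.
3.5¹ = 3.5 falls short of 306/47 but 3.5² = 12.25 reaches it, so n = 2.

2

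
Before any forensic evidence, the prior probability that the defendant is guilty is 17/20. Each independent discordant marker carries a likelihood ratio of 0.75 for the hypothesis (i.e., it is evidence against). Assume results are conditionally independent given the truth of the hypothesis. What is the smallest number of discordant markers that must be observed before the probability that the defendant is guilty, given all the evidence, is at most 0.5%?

Prior odds: 0.85 ÷ 0.15 = 17/3.
Likelihood ratio per discordant marker = 0.75.
Target posterior odds = 0.005/0.995 = 1/199.
Require 0.75ⁿ ≤ 1/199 ÷ (17/3) = 3/3383.
0.75²⁴ ≈0.00100339 is still above 3/3383 but 0.75²⁵ ≈0.000752543 is at or below it, so n = 25.

25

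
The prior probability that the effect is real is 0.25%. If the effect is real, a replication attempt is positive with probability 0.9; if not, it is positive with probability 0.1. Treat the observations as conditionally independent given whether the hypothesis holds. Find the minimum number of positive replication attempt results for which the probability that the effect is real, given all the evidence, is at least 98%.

5

Prior odds = 0.0025/0.9975 = 1/399.
Likelihood ratio of a positive = 0.9/0.1 = 9.
Target odds: 0.98 ÷ 0.02 = 49.
Need (1/399) × 9ⁿ ≥ 49, i.e. 9ⁿ ≥ 19551.
9⁴ = 6561 falls short of 19551 but 9⁵ = 59049 reaches it, so n = 5.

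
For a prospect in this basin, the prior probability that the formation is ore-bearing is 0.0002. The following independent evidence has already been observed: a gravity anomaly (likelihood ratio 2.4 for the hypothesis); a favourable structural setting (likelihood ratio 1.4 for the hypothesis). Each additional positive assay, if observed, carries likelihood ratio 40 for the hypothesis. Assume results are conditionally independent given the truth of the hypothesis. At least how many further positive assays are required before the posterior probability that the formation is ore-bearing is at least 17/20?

Prior odds = 0.0002/0.9998 = 1/4999.
Combined Bayes factor of the evidence already in hand = 2.4 × 1.4 = 3.36.
Odds after that evidence = (1/4999) × 3.36 = 84/124975.
Target odds = 0.85/0.15 = 17/3.
Need 40ⁿ ≥ 17/3 ÷ (84/124975) = 2124575/252.
40² = 1600 falls short of 2124575/252 but 40³ = 64000 reaches it, so n = 3.

3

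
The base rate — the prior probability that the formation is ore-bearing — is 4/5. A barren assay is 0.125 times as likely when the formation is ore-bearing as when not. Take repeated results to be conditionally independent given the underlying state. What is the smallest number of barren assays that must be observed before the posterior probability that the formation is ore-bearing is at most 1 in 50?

Prior odds = 0.8/0.2 = 4.
Likelihood ratio per barren assay = 0.125.
Target posterior odds = 0.02/0.98 = 1/49.
Require 0.125ⁿ ≤ 1/49 ÷ 4 = 1/196.
0.125² = 0.015625 is still above 1/196 but 0.125³ = 0.001953125 is at or below it, so n = 3.

3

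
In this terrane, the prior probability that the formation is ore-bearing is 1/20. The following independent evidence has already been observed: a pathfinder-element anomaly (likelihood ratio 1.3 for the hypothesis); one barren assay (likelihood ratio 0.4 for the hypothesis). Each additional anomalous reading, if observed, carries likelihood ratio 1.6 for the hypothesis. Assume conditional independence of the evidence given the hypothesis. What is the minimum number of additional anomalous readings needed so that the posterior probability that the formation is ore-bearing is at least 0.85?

12

Prior odds = 0.05/0.95 = 1/19.
Combined Bayes factor of the evidence already in hand = 1.3 × 0.4 = 0.52.
Odds after that evidence = (1/19) × 0.52 = 13/475.
Target odds = 0.85/0.15 = 17/3.
Need 1.6ⁿ ≥ 17/3 ÷ (13/475) = 8075/39.
1.6¹¹ ≈175.922 falls short of 8075/39 but 1.6¹² ≈281.475 reaches it, so n = 12.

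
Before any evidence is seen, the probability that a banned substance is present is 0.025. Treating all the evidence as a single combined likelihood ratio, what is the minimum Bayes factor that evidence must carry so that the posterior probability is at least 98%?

Prior odds = 0.025/0.975 = 1/39.
Target odds = 0.98/0.02 = 49.
Required Bayes factor = 49 ÷ (1/39) = 1911.

1911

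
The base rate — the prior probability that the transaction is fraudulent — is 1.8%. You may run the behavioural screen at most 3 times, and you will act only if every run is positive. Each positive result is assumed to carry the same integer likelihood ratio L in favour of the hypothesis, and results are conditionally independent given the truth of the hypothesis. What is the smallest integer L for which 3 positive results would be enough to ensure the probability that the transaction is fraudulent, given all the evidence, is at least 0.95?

Prior odds = 0.018/0.982 = 9/491.
Target odds = 0.95/0.05 = 19.
Need L³ ≥ 19 ÷ (9/491) = 9329/9.
10³ = 1000 < 9329/9 ≤ 1331 = 11³, so L = 11.

11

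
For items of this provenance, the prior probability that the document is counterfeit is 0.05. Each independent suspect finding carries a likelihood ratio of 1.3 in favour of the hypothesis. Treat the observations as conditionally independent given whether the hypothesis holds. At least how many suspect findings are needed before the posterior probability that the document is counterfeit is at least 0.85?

18

Prior odds = 0.05/0.95 = 1/19.
Likelihood ratio per suspect finding = 1.3.
Target odds: 0.85 ÷ 0.15 = 17/3.
Require 1.3ⁿ ≥ 17/3 ÷ (1/19) = 323/3.
1.3¹⁷ ≈86.5042 falls short of 323/3 but 1.3¹⁸ ≈112.455 reaches it, so n = 18.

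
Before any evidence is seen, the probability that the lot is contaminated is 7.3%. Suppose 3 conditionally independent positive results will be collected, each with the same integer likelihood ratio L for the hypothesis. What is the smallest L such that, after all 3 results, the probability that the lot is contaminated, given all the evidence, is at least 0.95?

Prior odds = 0.073/0.927 = 73/927.
Target odds = 0.95/0.05 = 19.
Need L³ ≥ 19 ÷ (73/927) = 17613/73.
6³ = 216 < 17613/73 ≤ 343 = 7³, so L = 7.

7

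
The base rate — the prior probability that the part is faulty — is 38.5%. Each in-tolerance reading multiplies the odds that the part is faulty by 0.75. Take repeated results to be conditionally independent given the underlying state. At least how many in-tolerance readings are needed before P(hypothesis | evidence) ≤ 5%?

9

Prior odds = 0.385/0.615 = 77/123.
Likelihood ratio per in-tolerance reading = 0.75.
Target odds: 0.05 ÷ 0.95 = 1/19.
Need (77/123) × 0.75ⁿ ≤ 1/19, i.e. 0.75ⁿ ≤ 123/1463.
0.75⁸ = 6561/65536 is still above 123/1463 but 0.75⁹ = 19683/262144 is at or below it, so n = 9.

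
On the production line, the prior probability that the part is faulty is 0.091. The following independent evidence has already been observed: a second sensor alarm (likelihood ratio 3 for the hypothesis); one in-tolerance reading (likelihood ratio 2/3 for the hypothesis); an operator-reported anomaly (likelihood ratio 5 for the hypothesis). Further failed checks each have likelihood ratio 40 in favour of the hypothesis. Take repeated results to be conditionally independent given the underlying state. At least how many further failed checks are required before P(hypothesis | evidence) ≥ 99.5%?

Prior odds = 0.091/0.909 = 91/909.
Combined Bayes factor of the evidence already in hand = 3 × (2/3) × 5 = 10.
Odds after that evidence = (91/909) × 10 = 910/909.
Target odds = 0.995/0.005 = 199.
Need 40ⁿ ≥ 199 ÷ (910/909) = 180891/910.
40¹ = 40 falls short of 180891/910 but 40² = 1600 reaches it, so n = 2.

2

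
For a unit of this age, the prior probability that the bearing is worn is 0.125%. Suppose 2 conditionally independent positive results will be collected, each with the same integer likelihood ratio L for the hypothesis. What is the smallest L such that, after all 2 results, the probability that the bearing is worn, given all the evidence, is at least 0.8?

57

Prior odds = 0.00125/0.99875 = 1/799.
Target odds = 0.8/0.2 = 4.
Need L² ≥ 4 ÷ (1/799) = 3196.
56² = 3136 < 3196 ≤ 3249 = 57², so L = 57.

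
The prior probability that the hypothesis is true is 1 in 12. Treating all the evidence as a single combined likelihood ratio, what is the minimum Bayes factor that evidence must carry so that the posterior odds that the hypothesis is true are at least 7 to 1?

Prior odds = (1/12)/(11/12) = 1/11.
Target odds = 7.
Required Bayes factor = 7 ÷ (1/11) = 77.

77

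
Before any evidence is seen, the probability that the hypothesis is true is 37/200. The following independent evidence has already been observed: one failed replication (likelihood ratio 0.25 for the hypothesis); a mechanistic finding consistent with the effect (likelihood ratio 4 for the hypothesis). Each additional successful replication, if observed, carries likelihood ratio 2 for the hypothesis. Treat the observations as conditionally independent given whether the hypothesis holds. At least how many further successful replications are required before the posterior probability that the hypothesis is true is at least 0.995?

10

Prior odds = 0.185/0.815 = 37/163.
Combined Bayes factor of the evidence already in hand = 0.25 × 4 = 1.
Odds after that evidence = (37/163) × 1 = 37/163.
Target odds = 0.995/0.005 = 199.
Need 2ⁿ ≥ 199 ÷ (37/163) = 32437/37.
2⁹ = 512 falls short of 32437/37 but 2¹⁰ = 1024 reaches it, so n = 10.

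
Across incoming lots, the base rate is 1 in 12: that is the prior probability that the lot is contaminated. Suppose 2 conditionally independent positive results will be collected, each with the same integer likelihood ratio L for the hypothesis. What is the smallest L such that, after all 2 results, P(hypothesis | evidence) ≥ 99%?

Prior odds = (1/12)/(11/12) = 1/11.
Target odds = 0.99/0.01 = 99.
Need L² ≥ 99 ÷ (1/11) = 1089.
32² = 1024 < 1089 ≤ 1089 = 33², so L = 33.

33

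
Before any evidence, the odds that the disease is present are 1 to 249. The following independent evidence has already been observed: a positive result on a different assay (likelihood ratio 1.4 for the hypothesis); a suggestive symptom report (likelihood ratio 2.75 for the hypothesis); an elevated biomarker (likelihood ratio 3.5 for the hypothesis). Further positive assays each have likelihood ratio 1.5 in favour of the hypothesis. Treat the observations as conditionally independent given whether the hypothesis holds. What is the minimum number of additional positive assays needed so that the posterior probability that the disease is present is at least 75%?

10

Prior odds = 1/249.
Combined Bayes factor of the evidence already in hand = 1.4 × 2.75 × 3.5 = 13.475.
Odds after that evidence = (1/249) × 13.475 = 539/9960.
Target odds = 0.75/0.25 = 3.
Need 1.5ⁿ ≥ 3 ÷ (539/9960) = 29880/539.
1.5⁹ = 19683/512 falls short of 29880/539 but 1.5¹⁰ = 59049/1024 reaches it, so n = 10.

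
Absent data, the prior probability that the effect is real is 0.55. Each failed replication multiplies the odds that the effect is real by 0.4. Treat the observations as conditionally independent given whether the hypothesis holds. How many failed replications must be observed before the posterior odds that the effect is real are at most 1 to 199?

Prior odds = 0.55/0.45 = 11/9.
Likelihood ratio per failed replication = 0.4.
Target odds = 1/199.
Need (11/9) × 0.4ⁿ ≤ 1/199, i.e. 0.4ⁿ ≤ 9/2189.
0.4⁵ = 0.01024 is still above 9/2189 but 0.4⁶ = 64/15625 is at or below it, so n = 6.

6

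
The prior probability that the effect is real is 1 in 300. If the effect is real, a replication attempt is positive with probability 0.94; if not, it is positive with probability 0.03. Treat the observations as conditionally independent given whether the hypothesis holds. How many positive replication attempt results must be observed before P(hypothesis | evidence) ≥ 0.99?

3

Prior odds = (1/300)/(299/300) = 1/299.
Likelihood ratio of a positive = 0.94/0.03 = 94/3.
Target odds: 0.99 ÷ 0.01 = 99.
Require (94/3)ⁿ ≥ 99 ÷ (1/299) = 29601.
(94/3)² = 8836/9 falls short of 29601 but (94/3)³ = 830584/27 reaches it, so n = 3.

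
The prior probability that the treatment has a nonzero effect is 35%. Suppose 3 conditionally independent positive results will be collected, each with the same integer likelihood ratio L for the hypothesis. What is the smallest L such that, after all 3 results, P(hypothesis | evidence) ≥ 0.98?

Prior odds = 0.35/0.65 = 7/13.
Target odds = 0.98/0.02 = 49.
Need L³ ≥ 49 ÷ (7/13) = 91.
4³ = 64 < 91 ≤ 125 = 5³, so L = 5.

5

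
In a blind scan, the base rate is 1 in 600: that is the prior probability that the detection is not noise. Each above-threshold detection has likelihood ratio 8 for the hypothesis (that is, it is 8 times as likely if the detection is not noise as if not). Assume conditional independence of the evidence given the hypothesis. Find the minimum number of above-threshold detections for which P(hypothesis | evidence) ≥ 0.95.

5

Prior odds: (1/600) ÷ (599/600) = 1/599.
Likelihood ratio per above-threshold detection = 8.
Target posterior odds = 0.95/0.05 = 19.
Need (1/599) × 8ⁿ ≥ 19, i.e. 8ⁿ ≥ 11381.
8⁴ = 4096 falls short of 11381 but 8⁵ = 32768 reaches it, so n = 5.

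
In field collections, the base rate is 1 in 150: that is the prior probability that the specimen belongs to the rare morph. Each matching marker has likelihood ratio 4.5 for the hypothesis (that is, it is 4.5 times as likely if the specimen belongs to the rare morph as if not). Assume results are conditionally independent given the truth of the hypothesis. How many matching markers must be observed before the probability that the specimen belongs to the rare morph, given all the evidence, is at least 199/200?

Prior odds: (1/150) ÷ (149/150) = 1/149.
Likelihood ratio per matching marker = 4.5.
Target posterior odds = 0.995/0.005 = 199.
Require 4.5ⁿ ≥ 199 ÷ (1/149) = 29651.
4.5⁶ = 8303.765625 falls short of 29651 but 4.5⁷ = 4782969/128 reaches it, so n = 7.

7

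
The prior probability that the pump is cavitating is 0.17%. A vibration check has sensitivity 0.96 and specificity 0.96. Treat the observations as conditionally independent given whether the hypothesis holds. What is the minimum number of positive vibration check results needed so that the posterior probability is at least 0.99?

Prior odds: 0.0017 ÷ 0.9983 = 17/9983.
False-positive rate = 1 − 0.96 = 0.04; likelihood ratio of a positive = 0.96/0.04 = 24.
Target posterior odds = 0.99/0.01 = 99.
Require 24ⁿ ≥ 99 ÷ (17/9983) = 988317/17.
24³ = 13824 falls short of 988317/17 but 24⁴ = 331776 reaches it, so n = 4.

4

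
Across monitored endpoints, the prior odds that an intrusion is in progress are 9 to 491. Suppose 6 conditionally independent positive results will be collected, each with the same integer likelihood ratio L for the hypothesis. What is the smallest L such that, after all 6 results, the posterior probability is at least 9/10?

Prior odds = 9/491.
Target odds = 0.9/0.1 = 9.
Need L⁶ ≥ 9 ÷ (9/491) = 491.
2⁶ = 64 < 491 ≤ 729 = 3⁶, so L = 3.

3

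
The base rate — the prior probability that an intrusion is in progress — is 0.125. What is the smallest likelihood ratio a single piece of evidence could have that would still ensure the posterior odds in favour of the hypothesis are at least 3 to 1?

21

Prior odds = 0.125/0.875 = 1/7.
Target odds = 3.
Required Bayes factor = 3 ÷ (1/7) = 21.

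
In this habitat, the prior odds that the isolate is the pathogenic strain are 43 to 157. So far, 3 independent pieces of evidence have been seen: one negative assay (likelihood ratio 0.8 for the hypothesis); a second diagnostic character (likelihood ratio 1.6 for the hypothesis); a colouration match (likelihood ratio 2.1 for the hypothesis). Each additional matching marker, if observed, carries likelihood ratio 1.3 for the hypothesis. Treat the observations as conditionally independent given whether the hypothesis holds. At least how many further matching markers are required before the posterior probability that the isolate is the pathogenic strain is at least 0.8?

7

Prior odds = 43/157.
Combined Bayes factor of the evidence already in hand = 0.8 × 1.6 × 2.1 = 2.688.
Odds after that evidence = (43/157) × 2.688 = 14448/19625.
Target odds = 0.8/0.2 = 4.
Need 1.3ⁿ ≥ 4 ÷ (14448/19625) = 19625/3612.
1.3⁶ = 4826809/1000000 falls short of 19625/3612 but 1.3⁷ = 62748517/10000000 reaches it, so n = 7.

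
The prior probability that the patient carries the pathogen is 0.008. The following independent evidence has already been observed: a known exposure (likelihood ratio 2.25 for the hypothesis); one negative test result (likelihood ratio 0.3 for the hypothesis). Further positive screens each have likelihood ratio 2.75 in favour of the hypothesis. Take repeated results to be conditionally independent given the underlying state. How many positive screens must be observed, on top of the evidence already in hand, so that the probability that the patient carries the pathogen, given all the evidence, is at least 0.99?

10

Prior odds = 0.008/0.992 = 1/124.
Combined Bayes factor of the evidence already in hand = 2.25 × 0.3 = 0.675.
Odds after that evidence = (1/124) × 0.675 = 27/4960.
Target odds = 0.99/0.01 = 99.
Need 2.75ⁿ ≥ 99 ÷ (27/4960) = 54560/3.
2.75⁹ ≈8994.86 falls short of 54560/3 but 2.75¹⁰ ≈24735.9 reaches it, so n = 10.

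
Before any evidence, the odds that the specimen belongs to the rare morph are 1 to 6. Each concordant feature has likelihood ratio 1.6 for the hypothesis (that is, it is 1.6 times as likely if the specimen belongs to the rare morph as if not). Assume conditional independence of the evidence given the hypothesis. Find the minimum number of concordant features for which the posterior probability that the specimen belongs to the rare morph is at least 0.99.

14

Prior odds = 1/6.
Likelihood ratio per concordant feature = 1.6.
Target posterior odds = 0.99/0.01 = 99.
Require 1.6ⁿ ≥ 99 ÷ (1/6) = 594.
1.6¹³ ≈450.36 falls short of 594 but 1.6¹⁴ ≈720.576 reaches it, so n = 14.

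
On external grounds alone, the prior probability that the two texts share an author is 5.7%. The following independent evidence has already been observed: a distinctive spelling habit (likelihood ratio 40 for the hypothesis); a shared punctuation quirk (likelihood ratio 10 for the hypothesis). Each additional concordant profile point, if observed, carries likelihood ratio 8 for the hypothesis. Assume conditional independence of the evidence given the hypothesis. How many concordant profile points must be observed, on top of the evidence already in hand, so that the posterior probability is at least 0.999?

Prior odds = 0.057/0.943 = 57/943.
Combined Bayes factor of the evidence already in hand = 40 × 10 = 400.
Odds after that evidence = (57/943) × 400 = 22800/943.
Target odds = 0.999/0.001 = 999.
Need 8ⁿ ≥ 999 ÷ (22800/943) = 314019/7600.
8¹ = 8 falls short of 314019/7600 but 8² = 64 reaches it, so n = 2.

2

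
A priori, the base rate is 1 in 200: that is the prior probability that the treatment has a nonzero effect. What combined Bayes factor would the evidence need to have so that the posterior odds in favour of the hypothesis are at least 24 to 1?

4776

Prior odds = 0.005/0.995 = 1/199.
Target odds = 24.
Required Bayes factor = 24 ÷ (1/199) = 4776.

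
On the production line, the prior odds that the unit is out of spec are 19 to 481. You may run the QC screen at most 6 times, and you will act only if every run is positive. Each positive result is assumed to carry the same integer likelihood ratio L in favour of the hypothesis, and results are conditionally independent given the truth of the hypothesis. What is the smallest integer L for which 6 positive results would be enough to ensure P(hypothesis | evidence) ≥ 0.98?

4

Prior odds = 19/481.
Target odds = 0.98/0.02 = 49.
Need L⁶ ≥ 49 ÷ (19/481) = 23569/19.
3⁶ = 729 < 23569/19 ≤ 4096 = 4⁶, so L = 4.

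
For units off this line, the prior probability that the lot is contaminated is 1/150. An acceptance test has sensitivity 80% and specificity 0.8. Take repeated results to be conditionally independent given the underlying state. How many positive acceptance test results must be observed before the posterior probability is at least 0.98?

7

Prior odds = (1/150)/(149/150) = 1/149.
False-positive rate = 1 − 0.8 = 0.2; likelihood ratio of a positive = 0.8/0.2 = 4.
Target odds: 0.98 ÷ 0.02 = 49.
Need (1/149) × 4ⁿ ≥ 49, i.e. 4ⁿ ≥ 7301.
4⁶ = 4096 falls short of 7301 but 4⁷ = 16384 reaches it, so n = 7.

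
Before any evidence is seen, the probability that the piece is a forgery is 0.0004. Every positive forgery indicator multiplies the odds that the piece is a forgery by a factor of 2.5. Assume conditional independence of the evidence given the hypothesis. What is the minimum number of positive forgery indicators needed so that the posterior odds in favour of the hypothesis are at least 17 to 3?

11

Prior odds = 0.0004/0.9996 = 1/2499.
Likelihood ratio per positive forgery indicator = 2.5.
Target odds = 17/3.
Require 2.5ⁿ ≥ 17/3 ÷ (1/2499) = 14161.
2.5¹⁰ = 9765625/1024 falls short of 14161 but 2.5¹¹ = 48828125/2048 reaches it, so n = 11.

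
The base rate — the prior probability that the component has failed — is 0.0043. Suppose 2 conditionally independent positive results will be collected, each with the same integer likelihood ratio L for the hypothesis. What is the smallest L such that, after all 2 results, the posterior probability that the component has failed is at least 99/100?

152

Prior odds = 0.0043/0.9957 = 43/9957.
Target odds = 0.99/0.01 = 99.
Need L² ≥ 99 ÷ (43/9957) = 985743/43.
151² = 22801 < 985743/43 ≤ 23104 = 152², so L = 152.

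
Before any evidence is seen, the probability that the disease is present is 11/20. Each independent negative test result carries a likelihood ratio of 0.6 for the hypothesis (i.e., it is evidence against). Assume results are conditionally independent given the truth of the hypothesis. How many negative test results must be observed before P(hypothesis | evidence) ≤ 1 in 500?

Prior odds = 0.55/0.45 = 11/9.
Likelihood ratio per negative test result = 0.6.
Target odds: 0.002 ÷ 0.998 = 1/499.
Require 0.6ⁿ ≤ 1/499 ÷ (11/9) = 9/5489.
0.6¹² = 531441/244140625 is still above 9/5489 but 0.6¹³ ≈0.00130607 is at or below it, so n = 13.

13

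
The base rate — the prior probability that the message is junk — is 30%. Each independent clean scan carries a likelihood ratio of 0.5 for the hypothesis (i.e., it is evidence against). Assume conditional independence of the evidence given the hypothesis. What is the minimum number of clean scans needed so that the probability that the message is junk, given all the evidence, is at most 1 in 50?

5

Prior odds = 0.3/0.7 = 3/7.
Likelihood ratio per clean scan = 0.5.
Target odds: 0.02 ÷ 0.98 = 1/49.
Need (3/7) × 0.5ⁿ ≤ 1/49, i.e. 0.5ⁿ ≤ 1/21.
0.5⁴ = 0.0625 is still above 1/21 but 0.5⁵ = 0.03125 is at or below it, so n = 5.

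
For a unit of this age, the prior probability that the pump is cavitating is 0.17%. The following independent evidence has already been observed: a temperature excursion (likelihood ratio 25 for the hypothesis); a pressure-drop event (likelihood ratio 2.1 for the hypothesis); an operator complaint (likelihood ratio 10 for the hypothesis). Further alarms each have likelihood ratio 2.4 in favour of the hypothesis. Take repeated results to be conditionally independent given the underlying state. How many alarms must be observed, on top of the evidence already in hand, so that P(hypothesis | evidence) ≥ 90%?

3

Prior odds = 0.0017/0.9983 = 17/9983.
Combined Bayes factor of the evidence already in hand = 25 × 2.1 × 10 = 525.
Odds after that evidence = (17/9983) × 525 = 8925/9983.
Target odds = 0.9/0.1 = 9.
Need 2.4ⁿ ≥ 9 ÷ (8925/9983) = 29949/2975.
2.4² = 5.76 falls short of 29949/2975 but 2.4³ = 13.824 reaches it, so n = 3.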